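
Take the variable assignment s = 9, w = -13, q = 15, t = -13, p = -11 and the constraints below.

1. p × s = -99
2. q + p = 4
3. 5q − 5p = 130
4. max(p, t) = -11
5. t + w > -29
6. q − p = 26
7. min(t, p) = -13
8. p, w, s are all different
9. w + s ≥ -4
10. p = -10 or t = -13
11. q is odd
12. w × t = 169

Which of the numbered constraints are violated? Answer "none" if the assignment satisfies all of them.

1. p × s = -11 × 9 = -99  yes
2. q + p = 15 + (-11) = 4  yes
3. 5q − 5p = 5(15) − 5(-11) = 130  yes
4. max(-11, -13) = -11  yes
5. t + w = -13 + (-13) = -26; -26 > -29  yes
6. q − p = 15 − (-11) = 26  yes
7. min(-13, -11) = -13  yes
8. values -11, -13, 9 are pairwise distinct  yes
9. w + s = -13 + 9 = -4; -4 ≥ -4  yes
10. p = -11 ≠ -10, but t = -13 = -13 (second disjunct)  yes
11. q = 15 is odd  yes
12. w × t = -13 × (-13) = 169  yes

The assignment satisfies every constraint.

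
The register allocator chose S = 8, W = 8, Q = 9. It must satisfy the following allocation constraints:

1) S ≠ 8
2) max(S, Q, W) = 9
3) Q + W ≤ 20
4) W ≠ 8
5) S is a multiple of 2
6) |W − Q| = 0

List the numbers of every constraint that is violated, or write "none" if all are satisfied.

1) S = 8, but 8 is required to differ — violated.
2) max(8, 9, 8) = 9 — OK.
3) Q + W = 9 + 8 = 17; 17 ≤ 20 — OK.
4) W = 8, but 8 is required to differ — violated.
5) 8 / 2 = 4, so 2 divides 8 — OK.
6) |8 − 9| = 1, not 0 — violated.

Violated: 1, 4, and 6.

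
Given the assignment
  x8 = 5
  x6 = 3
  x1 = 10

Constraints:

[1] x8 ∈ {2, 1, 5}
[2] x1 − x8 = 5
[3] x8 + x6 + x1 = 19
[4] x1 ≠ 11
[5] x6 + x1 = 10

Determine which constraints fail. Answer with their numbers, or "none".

Constraints 3, 5 are violated.

[1] x8 = 5 is in {2, 1, 5}  yes
[2] x1 − x8 = 10 − 5 = 5  yes
[3] x8 + x6 + x1 = 5 + 3 + 10 = 18, not 19  no
[4] x1 = 10, and 10 ≠ 11  yes
[5] x6 + x1 = 3 + 10 = 13, not 10  no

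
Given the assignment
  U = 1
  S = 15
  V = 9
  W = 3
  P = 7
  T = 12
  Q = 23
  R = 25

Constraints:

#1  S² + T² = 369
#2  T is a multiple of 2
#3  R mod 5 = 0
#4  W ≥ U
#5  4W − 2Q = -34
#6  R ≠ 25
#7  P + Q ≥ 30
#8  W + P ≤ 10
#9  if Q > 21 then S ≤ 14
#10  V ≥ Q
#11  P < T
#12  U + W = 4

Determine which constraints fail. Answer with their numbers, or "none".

#1 S² + T² = 15² + 12² = 225 + 144 = 369 — holds.
#2 12 / 2 = 6, so 2 divides 12 — holds.
#3 25 mod 5 = 0 — holds.
#4 W = 3, U = 1; 3 ≥ 1 — holds.
#5 4W − 2Q = 4(3) − 2(23) = -34 — holds.
#6 R = 25, but 25 is required to differ — fails.
#7 P + Q = 7 + 23 = 30; 30 ≥ 30 — holds.
#8 W + P = 3 + 7 = 10; 10 ≤ 10 — holds.
#9 Q = 23 > 21, so we need S ≤ 14; but S = 15 > 14 — fails.
#10 V = 9, Q = 23; 9 < 23 (want ≥) — fails.
#11 P = 7, T = 12; 7 < 12 — holds.
#12 U + W = 1 + 3 = 4 — holds.

Constraints 6, 9, 10 are violated.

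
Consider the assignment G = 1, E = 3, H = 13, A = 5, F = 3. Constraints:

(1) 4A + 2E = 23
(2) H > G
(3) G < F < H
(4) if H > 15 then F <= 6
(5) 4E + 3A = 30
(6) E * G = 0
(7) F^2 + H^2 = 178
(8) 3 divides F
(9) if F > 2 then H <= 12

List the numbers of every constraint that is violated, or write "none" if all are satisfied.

(1) 4A + 2E = 4(5) + 2(3) = 26, not 23 — violated.
(2) H = 13, G = 1; 13 > 1 — satisfied.
(3) values 1 < 3 < 13 — satisfied.
(4) H = 13, not > 15; antecedent false, conditional vacuously true — satisfied.
(5) 4E + 3A = 4(3) + 3(5) = 27, not 30 — violated.
(6) E * G = 3 * 1 = 3, not 0 — violated.
(7) F^2 + H^2 = 3^2 + 13^2 = 9 + 169 = 178 — satisfied.
(8) 3 / 3 = 1, so 3 divides 3 — satisfied.
(9) F = 3 > 2, so we need H ≤ 12; but H = 13 > 12 — violated.

Violated: 1, 5, 6, 9.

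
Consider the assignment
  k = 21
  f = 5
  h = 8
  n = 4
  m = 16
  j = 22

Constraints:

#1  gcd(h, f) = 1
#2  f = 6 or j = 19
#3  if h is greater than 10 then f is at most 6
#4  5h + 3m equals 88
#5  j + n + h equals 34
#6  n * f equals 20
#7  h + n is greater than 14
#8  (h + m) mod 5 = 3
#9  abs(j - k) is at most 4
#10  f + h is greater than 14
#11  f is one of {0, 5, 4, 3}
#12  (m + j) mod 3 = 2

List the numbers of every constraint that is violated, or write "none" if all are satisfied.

#1 gcd(8, 5) = 1  OK
#2 f = 5 ≠ 6 and j = 22 ≠ 19; both disjuncts false  FAIL
#3 h = 8, not > 10; antecedent false, conditional vacuously true  OK
#4 5h + 3m = 5(8) + 3(16) = 88  OK
#5 j + n + h = 22 + 4 + 8 = 34  OK
#6 n * f = 4 * 5 = 20  OK
#7 h + n = 8 + 4 = 12; 12 ≤ 14, bound 14 not met  FAIL
#8 h + m = 24; 24 mod 5 = 4, not 3  FAIL
#9 abs(22 - 21) = 1; 1 ≤ 4  OK
#10 f + h = 5 + 8 = 13; 13 ≤ 14, bound 14 not met  FAIL
#11 f = 5 is in {0, 5, 4, 3}  OK
#12 m + j = 38; 38 mod 3 = 2  OK

Constraints 2, 7, 8, and 10 do not hold.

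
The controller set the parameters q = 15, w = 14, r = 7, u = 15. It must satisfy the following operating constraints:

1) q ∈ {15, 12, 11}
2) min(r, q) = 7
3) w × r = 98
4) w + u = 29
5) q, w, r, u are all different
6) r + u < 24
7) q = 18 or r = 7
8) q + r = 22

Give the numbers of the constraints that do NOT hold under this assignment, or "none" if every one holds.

Constraint 5 does not hold.

1) q = 15 is in {15, 12, 11} — holds.
2) min(7, 15) = 7 — holds.
3) w × r = 14 × 7 = 98 — holds.
4) w + u = 14 + 15 = 29 — holds.
5) q = u = 15, not all different — does not hold.
6) r + u = 7 + 15 = 22; 22 < 24 — holds.
7) q = 15 ≠ 18, but r = 7 = 7 (second disjunct) — holds.
8) q + r = 15 + 7 = 22 — holds.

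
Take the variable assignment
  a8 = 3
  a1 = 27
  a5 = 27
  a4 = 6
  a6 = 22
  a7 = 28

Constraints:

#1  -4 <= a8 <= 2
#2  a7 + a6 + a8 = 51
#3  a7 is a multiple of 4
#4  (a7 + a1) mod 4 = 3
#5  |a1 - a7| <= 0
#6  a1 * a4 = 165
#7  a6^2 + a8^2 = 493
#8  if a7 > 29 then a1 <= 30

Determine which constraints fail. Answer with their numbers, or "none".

#1 a8 = 3 is outside [-4, 2] — does not hold.
#2 a7 + a6 + a8 = 28 + 22 + 3 = 53, not 51 — does not hold.
#3 28 / 4 = 7, so 4 divides 28 — holds.
#4 a7 + a1 = 55; 55 mod 4 = 3 — holds.
#5 |27 - 28| = 1; 1 > 0, exceeds bound 0 — does not hold.
#6 a1 * a4 = 27 * 6 = 162, not 165 — does not hold.
#7 a6^2 + a8^2 = 22^2 + 3^2 = 484 + 9 = 493 — holds.
#8 a7 = 28, not > 29; antecedent false, conditional vacuously true — holds.

Violated: 1, 2, 5, and 6.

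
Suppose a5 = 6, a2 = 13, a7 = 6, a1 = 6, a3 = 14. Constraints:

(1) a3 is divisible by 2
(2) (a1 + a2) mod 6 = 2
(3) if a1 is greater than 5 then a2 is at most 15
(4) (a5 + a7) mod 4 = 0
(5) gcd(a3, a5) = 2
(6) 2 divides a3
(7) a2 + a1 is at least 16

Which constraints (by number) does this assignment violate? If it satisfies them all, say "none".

Violated: 2.

(1) 14 / 2 = 7, so 2 divides 14 — OK.
(2) a1 + a2 = 19; 19 mod 6 = 1, not 2 — violated.
(3) a1 = 6 > 5, so we need a2 ≤ 15; a2 = 13 ≤ 15 — OK.
(4) a5 + a7 = 12; 12 mod 4 = 0 — OK.
(5) gcd(14, 6) = 2 — OK.
(6) 14 / 2 = 7, so 2 divides 14 — OK.
(7) a2 + a1 = 13 + 6 = 19; 19 ≥ 16 — OK.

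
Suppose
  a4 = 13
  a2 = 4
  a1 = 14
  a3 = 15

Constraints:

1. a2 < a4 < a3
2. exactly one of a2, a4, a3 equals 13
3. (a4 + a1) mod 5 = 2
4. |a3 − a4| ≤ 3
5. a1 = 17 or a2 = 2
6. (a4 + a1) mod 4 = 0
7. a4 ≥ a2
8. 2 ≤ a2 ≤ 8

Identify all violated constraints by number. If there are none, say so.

1. values 4 < 13 < 15  yes
2. a2=4, a4=13, a3=15; 1 of them equals 13  yes
3. a4 + a1 = 27; 27 mod 5 = 2  yes
4. |15 − 13| = 2; 2 ≤ 3  yes
5. a1 = 14 ≠ 17 and a2 = 4 ≠ 2; both disjuncts false  no
6. a4 + a1 = 27; 27 mod 4 = 3, not 0  no
7. a4 = 13, a2 = 4; 13 ≥ 4  yes
8. a2 = 4 lies in [2, 8]  yes

Constraints 5, 6 do not hold.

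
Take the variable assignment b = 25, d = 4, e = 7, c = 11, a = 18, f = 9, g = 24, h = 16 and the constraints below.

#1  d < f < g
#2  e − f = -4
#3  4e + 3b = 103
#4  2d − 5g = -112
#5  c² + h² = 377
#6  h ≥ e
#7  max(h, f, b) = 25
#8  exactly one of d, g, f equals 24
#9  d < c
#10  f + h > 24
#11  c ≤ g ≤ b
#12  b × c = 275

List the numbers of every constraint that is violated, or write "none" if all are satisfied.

#1 values 4 < 9 < 24  OK
#2 e − f = 7 − 9 = -2, not -4  FAIL
#3 4e + 3b = 4(7) + 3(25) = 103  OK
#4 2d − 5g = 2(4) − 5(24) = -112  OK
#5 c² + h² = 11² + 16² = 121 + 256 = 377  OK
#6 h = 16, e = 7; 16 ≥ 7  OK
#7 max(16, 9, 25) = 25  OK
#8 d=4, g=24, f=9; 1 of them equals 24  OK
#9 d = 4, c = 11; 4 < 11  OK
#10 f + h = 9 + 16 = 25; 25 > 24  OK
#11 values 11 ≤ 24 ≤ 25  OK
#12 b × c = 25 × 11 = 275  OK

Violated: 2.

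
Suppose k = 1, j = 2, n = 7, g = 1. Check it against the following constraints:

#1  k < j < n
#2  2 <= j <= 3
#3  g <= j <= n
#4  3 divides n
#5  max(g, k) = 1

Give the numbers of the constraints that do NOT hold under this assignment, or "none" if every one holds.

Violated: 4.

#1 values 1 < 2 < 7  ✓
#2 j = 2 lies in [2, 3]  ✓
#3 values 1 <= 2 <= 7  ✓
#4 7 = 3*2 + 1, so 3 does not divide 7  ✗
#5 max(1, 1) = 1  ✓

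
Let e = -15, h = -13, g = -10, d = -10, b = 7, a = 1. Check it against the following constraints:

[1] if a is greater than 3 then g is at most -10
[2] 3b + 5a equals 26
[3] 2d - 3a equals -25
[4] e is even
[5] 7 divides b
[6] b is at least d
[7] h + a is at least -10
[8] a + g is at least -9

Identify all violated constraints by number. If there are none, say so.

Constraints 3, 4, 7 do not hold.

[1] a = 1, not > 3; antecedent false, conditional vacuously true — holds.
[2] 3b + 5a = 3(7) + 5(1) = 26 — holds.
[3] 2d - 3a = 2(-10) - 3(1) = -23, not -25 — does not hold.
[4] e = -15 is odd — does not hold.
[5] 7 / 7 = 1, so 7 divides 7 — holds.
[6] b = 7, d = -10; 7 ≥ -10 — holds.
[7] h + a = -13 + 1 = -12; -12 < -10, bound -10 not met — does not hold.
[8] a + g = 1 + (-10) = -9; -9 ≥ -9 — holds.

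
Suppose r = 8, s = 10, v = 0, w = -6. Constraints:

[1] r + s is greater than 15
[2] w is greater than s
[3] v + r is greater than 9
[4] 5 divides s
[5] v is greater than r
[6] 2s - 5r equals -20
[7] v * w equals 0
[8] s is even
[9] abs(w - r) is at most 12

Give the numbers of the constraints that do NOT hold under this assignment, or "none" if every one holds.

Violated: 2, 3, 5, and 9.

[1] r + s = 8 + 10 = 18; 18 > 15 — holds.
[2] w = -6, s = 10; -6 ≤ 10 (want >) — does not hold.
[3] v + r = 0 + 8 = 8; 8 ≤ 9, bound 9 not met — does not hold.
[4] 10 / 5 = 2, so 5 divides 10 — holds.
[5] v = 0, r = 8; 0 ≤ 8 (want >) — does not hold.
[6] 2s - 5r = 2(10) - 5(8) = -20 — holds.
[7] v * w = 0 * (-6) = 0 — holds.
[8] s = 10 is even — holds.
[9] abs(-6 - 8) = 14; 14 > 12, exceeds bound 12 — does not hold.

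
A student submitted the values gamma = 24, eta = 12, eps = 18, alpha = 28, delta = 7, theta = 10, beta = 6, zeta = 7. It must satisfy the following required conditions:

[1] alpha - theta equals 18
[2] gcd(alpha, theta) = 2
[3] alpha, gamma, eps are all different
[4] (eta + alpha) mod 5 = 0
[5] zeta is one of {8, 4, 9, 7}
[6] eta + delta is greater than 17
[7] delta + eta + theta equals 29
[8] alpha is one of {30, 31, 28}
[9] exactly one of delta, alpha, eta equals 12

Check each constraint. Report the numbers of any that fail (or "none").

None — every constraint holds.

[1] alpha - theta = 28 - 10 = 18  ✓
[2] gcd(28, 10) = 2  ✓
[3] values 28, 24, 18 are pairwise distinct  ✓
[4] eta + alpha = 40; 40 mod 5 = 0  ✓
[5] zeta = 7 is in {8, 4, 9, 7}  ✓
[6] eta + delta = 12 + 7 = 19; 19 > 17  ✓
[7] delta + eta + theta = 7 + 12 + 10 = 29  ✓
[8] alpha = 28 is in {30, 31, 28}  ✓
[9] delta=7, alpha=28, eta=12; 1 of them equals 12  ✓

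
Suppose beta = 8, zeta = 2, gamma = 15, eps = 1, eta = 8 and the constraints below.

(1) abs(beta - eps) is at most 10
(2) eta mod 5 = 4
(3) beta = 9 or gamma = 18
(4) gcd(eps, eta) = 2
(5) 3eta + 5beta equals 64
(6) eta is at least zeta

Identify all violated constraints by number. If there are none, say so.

(1) abs(8 - 1) = 7; 7 ≤ 10  true
(2) 8 mod 5 = 3, not 4  false
(3) beta = 8 ≠ 9 and gamma = 15 ≠ 18; both disjuncts false  false
(4) gcd(1, 8) = 1, not 2  false
(5) 3eta + 5beta = 3(8) + 5(8) = 64  true
(6) eta = 8, zeta = 2; 8 ≥ 2  true

Constraints 2, 3, and 4 are violated.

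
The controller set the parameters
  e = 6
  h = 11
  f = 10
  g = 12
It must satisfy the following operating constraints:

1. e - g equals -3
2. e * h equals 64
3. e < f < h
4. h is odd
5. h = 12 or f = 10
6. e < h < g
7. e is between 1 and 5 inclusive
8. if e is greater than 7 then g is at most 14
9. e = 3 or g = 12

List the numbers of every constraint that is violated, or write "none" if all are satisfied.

Constraints 1, 2, 7 do not hold.

1. e - g = 6 - 12 = -6, not -3 — violated.
2. e * h = 6 * 11 = 66, not 64 — violated.
3. values 6 < 10 < 11 — OK.
4. h = 11 is odd — OK.
5. h = 11 ≠ 12, but f = 10 = 10 (second disjunct) — OK.
6. values 6 < 11 < 12 — OK.
7. e = 6 is outside [1, 5] — violated.
8. e = 6, not > 7; antecedent false, conditional vacuously true — OK.
9. e = 6 ≠ 3, but g = 12 = 12 (second disjunct) — OK.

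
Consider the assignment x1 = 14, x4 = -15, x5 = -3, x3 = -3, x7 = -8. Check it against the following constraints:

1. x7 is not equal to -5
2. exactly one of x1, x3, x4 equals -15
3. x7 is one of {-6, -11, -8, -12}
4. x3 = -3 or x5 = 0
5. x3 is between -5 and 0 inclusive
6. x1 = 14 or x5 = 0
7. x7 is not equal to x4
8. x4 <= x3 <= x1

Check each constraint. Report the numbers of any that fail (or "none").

All constraints are satisfied.

1. x7 = -8, and -8 ≠ -5  yes
2. x1=14, x3=-3, x4=-15; 1 of them equals -15  yes
3. x7 = -8 is in {-6, -11, -8, -12}  yes
4. x3 = -3 = -3 (first disjunct)  yes
5. x3 = -3 lies in [-5, 0]  yes
6. x1 = 14 = 14 (first disjunct)  yes
7. x7 = -8, x4 = -15; distinct  yes
8. values -15 <= -3 <= 14  yes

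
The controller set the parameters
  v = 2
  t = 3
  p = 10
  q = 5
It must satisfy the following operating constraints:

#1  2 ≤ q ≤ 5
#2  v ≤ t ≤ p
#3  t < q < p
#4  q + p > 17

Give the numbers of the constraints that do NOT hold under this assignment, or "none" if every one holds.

Constraint 4 is violated.

#1 q = 5 lies in [2, 5]  holds
#2 values 2 ≤ 3 ≤ 10  holds
#3 values 3 < 5 < 10  holds
#4 q + p = 5 + 10 = 15; 15 ≤ 17, bound 17 not met  fails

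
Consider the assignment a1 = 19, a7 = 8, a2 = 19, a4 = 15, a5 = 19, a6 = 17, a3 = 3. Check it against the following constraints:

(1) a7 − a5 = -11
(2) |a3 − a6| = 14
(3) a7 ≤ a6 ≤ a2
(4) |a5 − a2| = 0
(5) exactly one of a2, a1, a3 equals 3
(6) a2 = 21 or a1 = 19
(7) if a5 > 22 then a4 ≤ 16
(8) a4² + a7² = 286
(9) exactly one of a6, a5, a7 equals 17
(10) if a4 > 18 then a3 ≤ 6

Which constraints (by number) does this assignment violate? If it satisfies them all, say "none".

(1) a7 − a5 = 8 − 19 = -11 — holds.
(2) |3 − 17| = 14 — holds.
(3) values 8 ≤ 17 ≤ 19 — holds.
(4) |19 − 19| = 0 — holds.
(5) a2=19, a1=19, a3=3; 1 of them equals 3 — holds.
(6) a2 = 19 ≠ 21, but a1 = 19 = 19 (second disjunct) — holds.
(7) a5 = 19, not > 22; antecedent false, conditional vacuously true — holds.
(8) a4² + a7² = 15² + 8² = 225 + 64 = 289, not 286 — fails.
(9) a6=17, a5=19, a7=8; 1 of them equals 17 — holds.
(10) a4 = 15, not > 18; antecedent false, conditional vacuously true — holds.

Violated: 8.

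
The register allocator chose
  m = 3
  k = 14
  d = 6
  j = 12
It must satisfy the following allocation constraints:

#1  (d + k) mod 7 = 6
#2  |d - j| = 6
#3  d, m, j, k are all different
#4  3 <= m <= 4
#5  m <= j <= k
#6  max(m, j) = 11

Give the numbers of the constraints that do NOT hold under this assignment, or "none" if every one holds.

Constraint 6 does not hold.

#1 d + k = 20; 20 mod 7 = 6 — satisfied.
#2 |6 - 12| = 6 — satisfied.
#3 values 6, 3, 12, 14 are pairwise distinct — satisfied.
#4 m = 3 lies in [3, 4] — satisfied.
#5 values 3 <= 12 <= 14 — satisfied.
#6 max(3, 12) = 12, not 11 — violated.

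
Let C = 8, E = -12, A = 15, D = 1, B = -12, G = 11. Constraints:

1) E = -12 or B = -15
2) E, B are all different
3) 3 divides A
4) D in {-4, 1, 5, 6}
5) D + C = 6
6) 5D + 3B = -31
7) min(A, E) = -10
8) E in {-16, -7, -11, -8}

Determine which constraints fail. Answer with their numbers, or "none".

No — constraints 2, 5, 7, and 8 are not satisfied.

1) E = -12 = -12 (first disjunct)  OK
2) E = B = -12, not all different  FAIL
3) 15 / 3 = 5, so 3 divides 15  OK
4) D = 1 is in {-4, 1, 5, 6}  OK
5) D + C = 1 + 8 = 9, not 6  FAIL
6) 5D + 3B = 5(1) + 3(-12) = -31  OK
7) min(15, -12) = -12, not -10  FAIL
8) E = -12 is not in {-16, -7, -11, -8}  FAIL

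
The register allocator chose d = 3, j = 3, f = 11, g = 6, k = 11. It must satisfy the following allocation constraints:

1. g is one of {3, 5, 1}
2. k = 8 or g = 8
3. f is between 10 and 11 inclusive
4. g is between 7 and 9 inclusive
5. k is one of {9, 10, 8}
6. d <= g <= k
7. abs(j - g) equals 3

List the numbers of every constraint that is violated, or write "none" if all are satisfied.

Constraints 1, 2, 4, 5 are violated.

1. g = 6 is not in {3, 5, 1} — violated.
2. k = 11 ≠ 8 and g = 6 ≠ 8; both disjuncts false — violated.
3. f = 11 lies in [10, 11] — satisfied.
4. g = 6 is outside [7, 9] — violated.
5. k = 11 is not in {9, 10, 8} — violated.
6. values 3 <= 6 <= 11 — satisfied.
7. abs(3 - 6) = 3 — satisfied.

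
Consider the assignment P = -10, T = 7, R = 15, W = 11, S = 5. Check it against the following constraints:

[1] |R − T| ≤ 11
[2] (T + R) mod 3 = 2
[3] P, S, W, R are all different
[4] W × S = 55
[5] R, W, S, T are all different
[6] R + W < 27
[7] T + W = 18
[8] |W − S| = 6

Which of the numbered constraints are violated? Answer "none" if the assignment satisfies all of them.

No — constraint 2 is not satisfied.

[1] |15 − 7| = 8; 8 ≤ 11 — satisfied.
[2] T + R = 22; 22 mod 3 = 1, not 2 — violated.
[3] values -10, 5, 11, 15 are pairwise distinct — satisfied.
[4] W × S = 11 × 5 = 55 — satisfied.
[5] values 15, 11, 5, 7 are pairwise distinct — satisfied.
[6] R + W = 15 + 11 = 26; 26 < 27 — satisfied.
[7] T + W = 7 + 11 = 18 — satisfied.
[8] |11 − 5| = 6 — satisfied.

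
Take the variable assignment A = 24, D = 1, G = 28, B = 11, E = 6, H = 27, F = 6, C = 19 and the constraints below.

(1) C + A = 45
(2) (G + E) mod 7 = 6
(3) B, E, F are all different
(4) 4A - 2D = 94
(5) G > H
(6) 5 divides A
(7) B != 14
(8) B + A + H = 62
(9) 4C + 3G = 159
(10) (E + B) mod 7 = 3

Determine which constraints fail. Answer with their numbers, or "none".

(1) C + A = 19 + 24 = 43, not 45 — violated.
(2) G + E = 34; 34 mod 7 = 6 — OK.
(3) E = F = 6, not all different — violated.
(4) 4A - 2D = 4(24) - 2(1) = 94 — OK.
(5) G = 28, H = 27; 28 > 27 — OK.
(6) 24 = 5*4 + 4, so 5 does not divide 24 — violated.
(7) B = 11, and 11 ≠ 14 — OK.
(8) B + A + H = 11 + 24 + 27 = 62 — OK.
(9) 4C + 3G = 4(19) + 3(28) = 160, not 159 — violated.
(10) E + B = 17; 17 mod 7 = 3 — OK.

Constraints 1, 3, 6, and 9 do not hold.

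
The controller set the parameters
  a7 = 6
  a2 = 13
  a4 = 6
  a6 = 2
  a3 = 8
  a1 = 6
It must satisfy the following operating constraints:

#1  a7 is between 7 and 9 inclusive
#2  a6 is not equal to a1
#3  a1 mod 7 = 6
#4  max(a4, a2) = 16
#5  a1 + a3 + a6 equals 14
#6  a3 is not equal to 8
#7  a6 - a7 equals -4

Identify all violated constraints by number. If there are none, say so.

The assignment fails constraints 1, 4, 5, 6.

#1 a7 = 6 is outside [7, 9] — fails.
#2 a6 = 2, a1 = 6; distinct — holds.
#3 6 mod 7 = 6 — holds.
#4 max(6, 13) = 13, not 16 — fails.
#5 a1 + a3 + a6 = 6 + 8 + 2 = 16, not 14 — fails.
#6 a3 = 8, but 8 is required to differ — fails.
#7 a6 - a7 = 2 - 6 = -4 — holds.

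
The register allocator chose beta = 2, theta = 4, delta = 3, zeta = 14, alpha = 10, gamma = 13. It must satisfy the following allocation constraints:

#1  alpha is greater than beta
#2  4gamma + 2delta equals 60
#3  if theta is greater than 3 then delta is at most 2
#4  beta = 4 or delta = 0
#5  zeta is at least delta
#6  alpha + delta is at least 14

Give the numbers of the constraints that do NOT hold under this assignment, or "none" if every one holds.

Constraints 2, 3, 4, and 6 do not hold.

#1 alpha = 10, beta = 2; 10 > 2 — OK.
#2 4gamma + 2delta = 4(13) + 2(3) = 58, not 60 — violated.
#3 theta = 4 > 3, so we need delta ≤ 2; but delta = 3 > 2 — violated.
#4 beta = 2 ≠ 4 and delta = 3 ≠ 0; both disjuncts false — violated.
#5 zeta = 14, delta = 3; 14 ≥ 3 — OK.
#6 alpha + delta = 10 + 3 = 13; 13 < 14, bound 14 not met — violated.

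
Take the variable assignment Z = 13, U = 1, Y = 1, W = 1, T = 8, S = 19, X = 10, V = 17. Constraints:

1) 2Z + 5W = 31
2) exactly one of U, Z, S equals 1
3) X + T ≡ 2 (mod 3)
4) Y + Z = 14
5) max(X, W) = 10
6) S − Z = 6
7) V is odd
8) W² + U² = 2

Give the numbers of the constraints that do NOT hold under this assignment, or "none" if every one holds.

1) 2Z + 5W = 2(13) + 5(1) = 31 — holds.
2) U=1, Z=13, S=19; 1 of them equals 1 — holds.
3) X + T = 18; 18 mod 3 = 0, not 2 — does not hold.
4) Y + Z = 1 + 13 = 14 — holds.
5) max(10, 1) = 10 — holds.
6) S − Z = 19 − 13 = 6 — holds.
7) V = 17 is odd — holds.
8) W² + U² = 1² + 1² = 1 + 1 = 2 — holds.

Constraint 3 does not hold.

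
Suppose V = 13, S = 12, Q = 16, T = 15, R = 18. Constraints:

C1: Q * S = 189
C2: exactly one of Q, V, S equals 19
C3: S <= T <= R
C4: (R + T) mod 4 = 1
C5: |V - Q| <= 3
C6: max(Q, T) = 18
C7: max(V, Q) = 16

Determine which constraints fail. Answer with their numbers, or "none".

The assignment fails constraints 1, 2, and 6.

C1: Q * S = 16 * 12 = 192, not 189 — violated.
C2: Q=16, V=13, S=12; 0 of them equal 19, not exactly one — violated.
C3: values 12 <= 15 <= 18 — satisfied.
C4: R + T = 33; 33 mod 4 = 1 — satisfied.
C5: |13 - 16| = 3; 3 ≤ 3 — satisfied.
C6: max(16, 15) = 16, not 18 — violated.
C7: max(13, 16) = 16 — satisfied.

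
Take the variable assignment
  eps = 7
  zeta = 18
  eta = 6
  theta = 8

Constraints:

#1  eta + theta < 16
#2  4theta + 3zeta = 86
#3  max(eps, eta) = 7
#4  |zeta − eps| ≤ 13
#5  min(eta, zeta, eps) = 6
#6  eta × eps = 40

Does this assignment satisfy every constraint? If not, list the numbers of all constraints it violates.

The assignment fails constraint 6.

#1 eta + theta = 6 + 8 = 14; 14 < 16 — OK.
#2 4theta + 3zeta = 4(8) + 3(18) = 86 — OK.
#3 max(7, 6) = 7 — OK.
#4 |18 − 7| = 11; 11 ≤ 13 — OK.
#5 min(6, 18, 7) = 6 — OK.
#6 eta × eps = 6 × 7 = 42, not 40 — violated.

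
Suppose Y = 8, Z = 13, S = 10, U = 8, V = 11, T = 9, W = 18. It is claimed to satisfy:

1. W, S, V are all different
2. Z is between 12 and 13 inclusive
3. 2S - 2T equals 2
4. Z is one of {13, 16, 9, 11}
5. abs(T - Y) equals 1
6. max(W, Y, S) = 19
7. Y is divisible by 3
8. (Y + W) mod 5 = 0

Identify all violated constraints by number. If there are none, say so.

1. values 18, 10, 11 are pairwise distinct  ✓
2. Z = 13 lies in [12, 13]  ✓
3. 2S - 2T = 2(10) - 2(9) = 2  ✓
4. Z = 13 is in {13, 16, 9, 11}  ✓
5. abs(9 - 8) = 1  ✓
6. max(18, 8, 10) = 18, not 19  ✗
7. 8 = 3*2 + 2, so 3 does not divide 8  ✗
8. Y + W = 26; 26 mod 5 = 1, not 0  ✗

Violated: 6, 7, 8.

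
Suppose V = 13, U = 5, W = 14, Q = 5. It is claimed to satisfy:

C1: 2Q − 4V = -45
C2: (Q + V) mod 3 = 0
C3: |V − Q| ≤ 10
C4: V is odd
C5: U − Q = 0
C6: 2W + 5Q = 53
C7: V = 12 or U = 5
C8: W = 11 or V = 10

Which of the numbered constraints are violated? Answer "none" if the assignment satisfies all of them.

The assignment fails constraints 1, 8.

C1: 2Q − 4V = 2(5) − 4(13) = -42, not -45 — fails.
C2: Q + V = 18; 18 mod 3 = 0 — holds.
C3: |13 − 5| = 8; 8 ≤ 10 — holds.
C4: V = 13 is odd — holds.
C5: U − Q = 5 − 5 = 0 — holds.
C6: 2W + 5Q = 2(14) + 5(5) = 53 — holds.
C7: V = 13 ≠ 12, but U = 5 = 5 (second disjunct) — holds.
C8: W = 14 ≠ 11 and V = 13 ≠ 10; both disjuncts false — fails.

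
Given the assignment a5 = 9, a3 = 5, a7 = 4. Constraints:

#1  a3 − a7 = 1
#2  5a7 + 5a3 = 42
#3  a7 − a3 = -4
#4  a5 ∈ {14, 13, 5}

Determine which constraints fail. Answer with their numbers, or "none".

#1 a3 − a7 = 5 − 4 = 1 — satisfied.
#2 5a7 + 5a3 = 5(4) + 5(5) = 45, not 42 — violated.
#3 a7 − a3 = 4 − 5 = -1, not -4 — violated.
#4 a5 = 9 is not in {14, 13, 5} — violated.

Violated: 2, 3, 4.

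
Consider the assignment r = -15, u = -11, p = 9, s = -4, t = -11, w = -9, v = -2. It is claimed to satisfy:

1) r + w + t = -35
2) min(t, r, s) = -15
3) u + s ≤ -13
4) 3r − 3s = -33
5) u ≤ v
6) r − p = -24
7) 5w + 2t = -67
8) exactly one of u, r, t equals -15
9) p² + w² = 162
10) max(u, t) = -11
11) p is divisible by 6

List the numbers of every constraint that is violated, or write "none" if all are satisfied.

1) r + w + t = -15 + (-9) + (-11) = -35 — satisfied.
2) min(-11, -15, -4) = -15 — satisfied.
3) u + s = -11 + (-4) = -15; -15 ≤ -13 — satisfied.
4) 3r − 3s = 3(-15) − 3(-4) = -33 — satisfied.
5) u = -11, v = -2; -11 ≤ -2 — satisfied.
6) r − p = -15 − 9 = -24 — satisfied.
7) 5w + 2t = 5(-9) + 2(-11) = -67 — satisfied.
8) u=-11, r=-15, t=-11; 1 of them equals -15 — satisfied.
9) p² + w² = 9² + (-9)² = 81 + 81 = 162 — satisfied.
10) max(-11, -11) = -11 — satisfied.
11) 9 = 6×1 + 3, so 6 does not divide 9 — violated.

Constraint 11 is violated.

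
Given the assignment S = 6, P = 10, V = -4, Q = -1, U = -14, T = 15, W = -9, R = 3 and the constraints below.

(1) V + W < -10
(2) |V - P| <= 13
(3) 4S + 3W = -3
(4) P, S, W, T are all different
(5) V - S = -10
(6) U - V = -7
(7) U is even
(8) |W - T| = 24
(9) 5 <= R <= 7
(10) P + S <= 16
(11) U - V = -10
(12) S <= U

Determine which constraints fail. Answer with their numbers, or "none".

(1) V + W = -4 + (-9) = -13; -13 < -10 — holds.
(2) |-4 - 10| = 14; 14 > 13, exceeds bound 13 — fails.
(3) 4S + 3W = 4(6) + 3(-9) = -3 — holds.
(4) values 10, 6, -9, 15 are pairwise distinct — holds.
(5) V - S = -4 - 6 = -10 — holds.
(6) U - V = -14 - (-4) = -10, not -7 — fails.
(7) U = -14 is even — holds.
(8) |-9 - 15| = 24 — holds.
(9) R = 3 is outside [5, 7] — fails.
(10) P + S = 10 + 6 = 16; 16 ≤ 16 — holds.
(11) U - V = -14 - (-4) = -10 — holds.
(12) S = 6, U = -14; 6 > -14 (want ≤) — fails.

No — constraints 2, 6, 9, 12 are not satisfied.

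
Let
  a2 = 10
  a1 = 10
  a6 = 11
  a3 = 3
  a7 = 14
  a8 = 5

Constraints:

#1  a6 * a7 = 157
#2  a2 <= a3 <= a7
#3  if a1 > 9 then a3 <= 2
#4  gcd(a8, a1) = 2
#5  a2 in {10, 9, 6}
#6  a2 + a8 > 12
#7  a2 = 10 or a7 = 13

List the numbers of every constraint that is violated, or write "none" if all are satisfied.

Constraints 1, 2, 3, and 4 are violated.

#1 a6 * a7 = 11 * 14 = 154, not 157 — violated.
#2 values 10, 3, 14; a2 = 10 is not <= a3 = 3 — violated.
#3 a1 = 10 > 9, so we need a3 ≤ 2; but a3 = 3 > 2 — violated.
#4 gcd(5, 10) = 5, not 2 — violated.
#5 a2 = 10 is in {10, 9, 6} — satisfied.
#6 a2 + a8 = 10 + 5 = 15; 15 > 12 — satisfied.
#7 a2 = 10 = 10 (first disjunct) — satisfied.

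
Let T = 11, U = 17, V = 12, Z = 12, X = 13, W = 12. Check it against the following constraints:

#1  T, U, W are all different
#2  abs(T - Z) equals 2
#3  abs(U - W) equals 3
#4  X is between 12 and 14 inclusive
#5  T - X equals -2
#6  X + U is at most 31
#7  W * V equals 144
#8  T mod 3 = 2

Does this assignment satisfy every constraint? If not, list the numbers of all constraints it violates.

No — constraints 2 and 3 are not satisfied.

#1 values 11, 17, 12 are pairwise distinct  ✔
#2 abs(11 - 12) = 1, not 2  ✘
#3 abs(17 - 12) = 5, not 3  ✘
#4 X = 13 lies in [12, 14]  ✔
#5 T - X = 11 - 13 = -2  ✔
#6 X + U = 13 + 17 = 30; 30 ≤ 31  ✔
#7 W * V = 12 * 12 = 144  ✔
#8 11 mod 3 = 2  ✔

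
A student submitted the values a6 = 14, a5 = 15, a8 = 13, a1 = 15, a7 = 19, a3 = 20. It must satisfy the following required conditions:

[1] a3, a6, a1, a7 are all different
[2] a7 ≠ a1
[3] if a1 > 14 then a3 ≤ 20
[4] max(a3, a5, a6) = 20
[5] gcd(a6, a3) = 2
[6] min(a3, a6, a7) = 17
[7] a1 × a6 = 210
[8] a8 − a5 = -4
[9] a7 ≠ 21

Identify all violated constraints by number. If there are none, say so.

Constraints 6 and 8 are violated.

[1] values 20, 14, 15, 19 are pairwise distinct — holds.
[2] a7 = 19, a1 = 15; distinct — holds.
[3] a1 = 15 > 14, so we need a3 ≤ 20; a3 = 20 ≤ 20 — holds.
[4] max(20, 15, 14) = 20 — holds.
[5] gcd(14, 20) = 2 — holds.
[6] min(20, 14, 19) = 14, not 17 — does not hold.
[7] a1 × a6 = 15 × 14 = 210 — holds.
[8] a8 − a5 = 13 − 15 = -2, not -4 — does not hold.
[9] a7 = 19, and 19 ≠ 21 — holds.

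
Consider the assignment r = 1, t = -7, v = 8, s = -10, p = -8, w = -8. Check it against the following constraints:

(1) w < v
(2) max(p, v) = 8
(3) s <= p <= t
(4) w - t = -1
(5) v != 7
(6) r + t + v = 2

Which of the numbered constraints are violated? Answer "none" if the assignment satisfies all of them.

Yes — all constraints hold.

(1) w = -8, v = 8; -8 < 8  ✓
(2) max(-8, 8) = 8  ✓
(3) values -10 <= -8 <= -7  ✓
(4) w - t = -8 - (-7) = -1  ✓
(5) v = 8, and 8 ≠ 7  ✓
(6) r + t + v = 1 + (-7) + 8 = 2  ✓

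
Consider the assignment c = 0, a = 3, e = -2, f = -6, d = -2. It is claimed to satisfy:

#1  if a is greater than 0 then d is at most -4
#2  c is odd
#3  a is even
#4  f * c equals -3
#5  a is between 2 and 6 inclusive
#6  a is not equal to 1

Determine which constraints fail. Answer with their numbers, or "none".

Constraints 1, 2, 3, and 4 do not hold.

#1 a = 3 > 0, so we need d ≤ -4; but d = -2 > -4 — does not hold.
#2 c = 0 is even — does not hold.
#3 a = 3 is odd — does not hold.
#4 f * c = -6 * 0 = 0, not -3 — does not hold.
#5 a = 3 lies in [2, 6] — holds.
#6 a = 3, and 3 ≠ 1 — holds.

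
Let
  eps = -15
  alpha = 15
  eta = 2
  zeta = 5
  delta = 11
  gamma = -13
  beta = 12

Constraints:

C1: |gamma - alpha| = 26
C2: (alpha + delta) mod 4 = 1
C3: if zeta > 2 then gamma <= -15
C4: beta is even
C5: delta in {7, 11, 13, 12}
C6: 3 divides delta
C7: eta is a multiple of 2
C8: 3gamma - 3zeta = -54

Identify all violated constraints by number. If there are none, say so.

Constraints 1, 2, 3, 6 are violated.

C1: |-13 - 15| = 28, not 26  fails
C2: alpha + delta = 26; 26 mod 4 = 2, not 1  fails
C3: zeta = 5 > 2, so we need gamma ≤ -15; but gamma = -13 > -15  fails
C4: beta = 12 is even  holds
C5: delta = 11 is in {7, 11, 13, 12}  holds
C6: 11 = 3*3 + 2, so 3 does not divide 11  fails
C7: 2 / 2 = 1, so 2 divides 2  holds
C8: 3gamma - 3zeta = 3(-13) - 3(5) = -54  holds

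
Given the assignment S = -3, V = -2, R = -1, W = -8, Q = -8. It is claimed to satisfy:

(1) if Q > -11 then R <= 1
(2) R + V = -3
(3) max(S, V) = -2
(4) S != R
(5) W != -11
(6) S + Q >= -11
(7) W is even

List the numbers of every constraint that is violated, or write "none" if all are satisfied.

All constraints are satisfied.

(1) Q = -8 > -11, so we need R ≤ 1; R = -1 ≤ 1 — satisfied.
(2) R + V = -1 + (-2) = -3 — satisfied.
(3) max(-3, -2) = -2 — satisfied.
(4) S = -3, R = -1; distinct — satisfied.
(5) W = -8, and -8 ≠ -11 — satisfied.
(6) S + Q = -3 + (-8) = -11; -11 ≥ -11 — satisfied.
(7) W = -8 is even — satisfied.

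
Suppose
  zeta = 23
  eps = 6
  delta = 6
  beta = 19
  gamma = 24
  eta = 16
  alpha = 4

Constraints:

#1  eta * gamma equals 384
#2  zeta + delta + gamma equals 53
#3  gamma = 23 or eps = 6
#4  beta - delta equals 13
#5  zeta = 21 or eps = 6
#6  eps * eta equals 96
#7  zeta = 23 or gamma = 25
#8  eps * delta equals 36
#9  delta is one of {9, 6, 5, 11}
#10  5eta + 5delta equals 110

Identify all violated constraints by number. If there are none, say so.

No violations.

#1 eta * gamma = 16 * 24 = 384  yes
#2 zeta + delta + gamma = 23 + 6 + 24 = 53  yes
#3 gamma = 24 ≠ 23, but eps = 6 = 6 (second disjunct)  yes
#4 beta - delta = 19 - 6 = 13  yes
#5 zeta = 23 ≠ 21, but eps = 6 = 6 (second disjunct)  yes
#6 eps * eta = 6 * 16 = 96  yes
#7 zeta = 23 = 23 (first disjunct)  yes
#8 eps * delta = 6 * 6 = 36  yes
#9 delta = 6 is in {9, 6, 5, 11}  yes
#10 5eta + 5delta = 5(16) + 5(6) = 110  yes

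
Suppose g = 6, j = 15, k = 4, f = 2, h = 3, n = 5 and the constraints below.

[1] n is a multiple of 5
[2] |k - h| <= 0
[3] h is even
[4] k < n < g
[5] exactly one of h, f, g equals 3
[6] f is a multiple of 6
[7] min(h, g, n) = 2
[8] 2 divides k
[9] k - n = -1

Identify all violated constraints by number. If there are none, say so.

The assignment fails constraints 2, 3, 6, 7.

[1] 5 / 5 = 1, so 5 divides 5  yes
[2] |4 - 3| = 1; 1 > 0, exceeds bound 0  no
[3] h = 3 is odd  no
[4] values 4 < 5 < 6  yes
[5] h=3, f=2, g=6; 1 of them equals 3  yes
[6] 2 = 6*0 + 2, so 6 does not divide 2  no
[7] min(3, 6, 5) = 3, not 2  no
[8] 4 / 2 = 2, so 2 divides 4  yes
[9] k - n = 4 - 5 = -1  yes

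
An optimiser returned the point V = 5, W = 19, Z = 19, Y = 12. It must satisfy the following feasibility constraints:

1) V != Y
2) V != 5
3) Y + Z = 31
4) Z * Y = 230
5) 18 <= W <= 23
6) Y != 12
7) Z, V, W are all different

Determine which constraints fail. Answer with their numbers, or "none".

Constraints 2, 4, 6, and 7 do not hold.

1) V = 5, Y = 12; distinct — holds.
2) V = 5, but 5 is required to differ — does not hold.
3) Y + Z = 12 + 19 = 31 — holds.
4) Z * Y = 19 * 12 = 228, not 230 — does not hold.
5) W = 19 lies in [18, 23] — holds.
6) Y = 12, but 12 is required to differ — does not hold.
7) Z = W = 19, not all different — does not hold.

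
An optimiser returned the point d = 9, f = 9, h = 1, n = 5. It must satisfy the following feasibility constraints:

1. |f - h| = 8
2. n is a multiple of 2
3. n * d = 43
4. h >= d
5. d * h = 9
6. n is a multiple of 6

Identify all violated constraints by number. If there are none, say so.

1. |9 - 1| = 8  OK
2. 5 = 2*2 + 1, so 2 does not divide 5  FAIL
3. n * d = 5 * 9 = 45, not 43  FAIL
4. h = 1, d = 9; 1 < 9 (want ≥)  FAIL
5. d * h = 9 * 1 = 9  OK
6. 5 = 6*0 + 5, so 6 does not divide 5  FAIL

Constraints 2, 3, 4, and 6 are violated.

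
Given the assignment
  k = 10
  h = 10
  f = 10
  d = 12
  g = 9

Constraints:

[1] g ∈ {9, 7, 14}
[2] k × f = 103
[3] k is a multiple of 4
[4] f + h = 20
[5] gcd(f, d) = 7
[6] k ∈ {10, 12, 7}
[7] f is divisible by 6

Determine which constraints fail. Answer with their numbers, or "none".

No — constraints 2, 3, 5, 7 are not satisfied.

[1] g = 9 is in {9, 7, 14} — OK.
[2] k × f = 10 × 10 = 100, not 103 — violated.
[3] 10 = 4×2 + 2, so 4 does not divide 10 — violated.
[4] f + h = 10 + 10 = 20 — OK.
[5] gcd(10, 12) = 2, not 7 — violated.
[6] k = 10 is in {10, 12, 7} — OK.
[7] 10 = 6×1 + 4, so 6 does not divide 10 — violated.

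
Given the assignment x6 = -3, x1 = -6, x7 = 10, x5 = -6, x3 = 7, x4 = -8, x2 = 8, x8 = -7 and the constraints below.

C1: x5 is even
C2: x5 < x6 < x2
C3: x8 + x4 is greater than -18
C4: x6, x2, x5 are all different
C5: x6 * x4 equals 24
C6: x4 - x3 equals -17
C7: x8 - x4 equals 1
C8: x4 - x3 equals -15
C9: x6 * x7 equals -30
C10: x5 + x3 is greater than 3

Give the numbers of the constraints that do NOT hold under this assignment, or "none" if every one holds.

Constraints 6 and 10 are violated.

C1: x5 = -6 is even — satisfied.
C2: values -6 < -3 < 8 — satisfied.
C3: x8 + x4 = -7 + (-8) = -15; -15 > -18 — satisfied.
C4: values -3, 8, -6 are pairwise distinct — satisfied.
C5: x6 * x4 = -3 * (-8) = 24 — satisfied.
C6: x4 - x3 = -8 - 7 = -15, not -17 — violated.
C7: x8 - x4 = -7 - (-8) = 1 — satisfied.
C8: x4 - x3 = -8 - 7 = -15 — satisfied.
C9: x6 * x7 = -3 * 10 = -30 — satisfied.
C10: x5 + x3 = -6 + 7 = 1; 1 ≤ 3, bound 3 not met — violated.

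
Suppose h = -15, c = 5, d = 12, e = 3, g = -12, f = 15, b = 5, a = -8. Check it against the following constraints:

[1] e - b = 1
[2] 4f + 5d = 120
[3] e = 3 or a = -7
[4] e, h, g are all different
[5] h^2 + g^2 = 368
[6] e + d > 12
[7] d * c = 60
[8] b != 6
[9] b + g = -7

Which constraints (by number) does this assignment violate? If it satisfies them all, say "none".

The assignment fails constraints 1 and 5.

[1] e - b = 3 - 5 = -2, not 1 — violated.
[2] 4f + 5d = 4(15) + 5(12) = 120 — OK.
[3] e = 3 = 3 (first disjunct) — OK.
[4] values 3, -15, -12 are pairwise distinct — OK.
[5] h^2 + g^2 = (-15)^2 + (-12)^2 = 225 + 144 = 369, not 368 — violated.
[6] e + d = 3 + 12 = 15; 15 > 12 — OK.
[7] d * c = 12 * 5 = 60 — OK.
[8] b = 5, and 5 ≠ 6 — OK.
[9] b + g = 5 + (-12) = -7 — OK.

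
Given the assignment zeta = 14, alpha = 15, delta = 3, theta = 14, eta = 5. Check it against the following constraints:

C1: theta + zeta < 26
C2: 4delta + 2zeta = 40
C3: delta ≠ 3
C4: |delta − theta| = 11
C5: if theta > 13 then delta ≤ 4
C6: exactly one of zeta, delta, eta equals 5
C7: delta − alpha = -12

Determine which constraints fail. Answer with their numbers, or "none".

C1: theta + zeta = 14 + 14 = 28; 28 ≥ 26, bound 26 not met  fails
C2: 4delta + 2zeta = 4(3) + 2(14) = 40  holds
C3: delta = 3, but 3 is required to differ  fails
C4: |3 − 14| = 11  holds
C5: theta = 14 > 13, so we need delta ≤ 4; delta = 3 ≤ 4  holds
C6: zeta=14, delta=3, eta=5; 1 of them equals 5  holds
C7: delta − alpha = 3 − 15 = -12  holds

Constraints 1 and 3 do not hold.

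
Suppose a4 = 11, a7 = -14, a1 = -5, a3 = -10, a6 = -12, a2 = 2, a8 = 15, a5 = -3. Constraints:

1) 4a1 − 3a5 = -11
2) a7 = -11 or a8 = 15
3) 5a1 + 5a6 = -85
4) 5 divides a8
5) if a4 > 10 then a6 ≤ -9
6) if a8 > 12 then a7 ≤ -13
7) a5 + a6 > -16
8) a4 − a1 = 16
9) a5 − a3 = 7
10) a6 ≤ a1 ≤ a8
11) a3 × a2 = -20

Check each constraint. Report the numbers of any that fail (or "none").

No violations.

1) 4a1 − 3a5 = 4(-5) − 3(-3) = -11 — holds.
2) a7 = -14 ≠ -11, but a8 = 15 = 15 (second disjunct) — holds.
3) 5a1 + 5a6 = 5(-5) + 5(-12) = -85 — holds.
4) 15 / 5 = 3, so 5 divides 15 — holds.
5) a4 = 11 > 10, so we need a6 ≤ -9; a6 = -12 ≤ -9 — holds.
6) a8 = 15 > 12, so we need a7 ≤ -13; a7 = -14 ≤ -13 — holds.
7) a5 + a6 = -3 + (-12) = -15; -15 > -16 — holds.
8) a4 − a1 = 11 − (-5) = 16 — holds.
9) a5 − a3 = -3 − (-10) = 7 — holds.
10) values -12 ≤ -5 ≤ 15 — holds.
11) a3 × a2 = -10 × 2 = -20 — holds.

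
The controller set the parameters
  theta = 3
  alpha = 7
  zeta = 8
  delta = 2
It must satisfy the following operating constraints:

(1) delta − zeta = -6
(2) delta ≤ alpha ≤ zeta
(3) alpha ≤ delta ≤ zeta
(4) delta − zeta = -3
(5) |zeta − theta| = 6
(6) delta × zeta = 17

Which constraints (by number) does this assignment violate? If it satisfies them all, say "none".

(1) delta − zeta = 2 − 8 = -6  yes
(2) values 2 ≤ 7 ≤ 8  yes
(3) values 7, 2, 8; alpha = 7 is not ≤ delta = 2  no
(4) delta − zeta = 2 − 8 = -6, not -3  no
(5) |8 − 3| = 5, not 6  no
(6) delta × zeta = 2 × 8 = 16, not 17  no

Constraints 3, 4, 5, 6 do not hold.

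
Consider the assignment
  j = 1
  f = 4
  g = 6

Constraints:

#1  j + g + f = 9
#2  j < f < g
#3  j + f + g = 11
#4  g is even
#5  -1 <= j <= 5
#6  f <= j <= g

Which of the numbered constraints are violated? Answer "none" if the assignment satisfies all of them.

#1 j + g + f = 1 + 6 + 4 = 11, not 9 — does not hold.
#2 values 1 < 4 < 6 — holds.
#3 j + f + g = 1 + 4 + 6 = 11 — holds.
#4 g = 6 is even — holds.
#5 j = 1 lies in [-1, 5] — holds.
#6 values 4, 1, 6; f = 4 is not <= j = 1 — does not hold.

Violated: 1 and 6.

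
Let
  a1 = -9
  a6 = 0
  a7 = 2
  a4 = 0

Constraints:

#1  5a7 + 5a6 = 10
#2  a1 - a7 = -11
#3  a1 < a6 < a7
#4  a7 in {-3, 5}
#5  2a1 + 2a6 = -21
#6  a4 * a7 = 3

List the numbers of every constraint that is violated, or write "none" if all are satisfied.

Violated: 4, 5, 6.

#1 5a7 + 5a6 = 5(2) + 5(0) = 10 — holds.
#2 a1 - a7 = -9 - 2 = -11 — holds.
#3 values -9 < 0 < 2 — holds.
#4 a7 = 2 is not in {-3, 5} — does not hold.
#5 2a1 + 2a6 = 2(-9) + 2(0) = -18, not -21 — does not hold.
#6 a4 * a7 = 0 * 2 = 0, not 3 — does not hold.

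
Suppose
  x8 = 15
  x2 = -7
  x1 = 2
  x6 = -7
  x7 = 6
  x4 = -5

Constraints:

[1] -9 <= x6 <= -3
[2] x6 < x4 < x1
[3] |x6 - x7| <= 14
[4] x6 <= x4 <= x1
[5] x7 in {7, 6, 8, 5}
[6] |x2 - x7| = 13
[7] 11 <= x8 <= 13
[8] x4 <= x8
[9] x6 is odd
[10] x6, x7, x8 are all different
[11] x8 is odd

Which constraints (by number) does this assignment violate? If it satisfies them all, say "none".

Constraint 7 is violated.

[1] x6 = -7 lies in [-9, -3] — satisfied.
[2] values -7 < -5 < 2 — satisfied.
[3] |-7 - 6| = 13; 13 ≤ 14 — satisfied.
[4] values -7 <= -5 <= 2 — satisfied.
[5] x7 = 6 is in {7, 6, 8, 5} — satisfied.
[6] |-7 - 6| = 13 — satisfied.
[7] x8 = 15 is outside [11, 13] — violated.
[8] x4 = -5, x8 = 15; -5 ≤ 15 — satisfied.
[9] x6 = -7 is odd — satisfied.
[10] values -7, 6, 15 are pairwise distinct — satisfied.
[11] x8 = 15 is odd — satisfied.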